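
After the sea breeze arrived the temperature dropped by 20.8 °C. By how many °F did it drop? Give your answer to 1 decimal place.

37.4 °F

Converting a difference, only the 9/5 scale factor applies: Δ°F = 20.8 × 1.8 = 37.4 °F.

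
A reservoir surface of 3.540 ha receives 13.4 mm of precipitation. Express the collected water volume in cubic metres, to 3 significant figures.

474 cubic metres

Area: 3.540 ha = 35400 m².
1 mm over 1 m² is 1 L, so volume = 13.4 × 35400 = 474360 L = 474 m³.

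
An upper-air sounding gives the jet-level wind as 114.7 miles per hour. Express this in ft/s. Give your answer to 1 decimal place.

168.2 ft/s

1 mph = 1.46667 ft/s, so 114.7 × 1.46667 = 168.2 ft/s.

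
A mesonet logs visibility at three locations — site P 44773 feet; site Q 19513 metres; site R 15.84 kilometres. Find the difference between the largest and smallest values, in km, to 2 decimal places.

5.87 km

site P: 44773 ft = 13.6468 km.
site Q: 19513 m = 19.5130 km.
Spread: 19.5130 − 13.6468 = 5.87 km.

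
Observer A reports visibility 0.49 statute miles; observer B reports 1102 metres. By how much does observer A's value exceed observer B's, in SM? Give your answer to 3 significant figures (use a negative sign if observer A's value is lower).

-0.195 SM

observer B: 1102 m = 0.68475 SM.
Difference: 0.49000 − 0.68475 = -0.195 SM.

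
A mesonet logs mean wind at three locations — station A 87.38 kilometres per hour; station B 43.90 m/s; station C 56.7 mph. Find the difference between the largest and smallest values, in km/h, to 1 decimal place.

70.7 km/h

station B: 43.90 m/s = 158.040 km/h.
station C: 56.7 mph = 91.250 km/h.
Spread: 158.040 − 87.380 = 70.7 km/h.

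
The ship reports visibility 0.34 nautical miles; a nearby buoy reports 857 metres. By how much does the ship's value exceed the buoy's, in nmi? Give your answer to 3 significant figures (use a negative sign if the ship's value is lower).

the buoy: 857 m = 0.46274 nmi.
Difference: 0.34000 − 0.46274 = -0.123 nmi.

-0.123 nmi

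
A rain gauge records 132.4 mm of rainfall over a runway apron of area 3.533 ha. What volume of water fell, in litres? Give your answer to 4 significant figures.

Area: 3.533 ha = 35330 m².
1 mm over 1 m² is 1 L, so volume = 132.4 × 35330 = 4677692 L ≈ 4678000 L.

4678000 litres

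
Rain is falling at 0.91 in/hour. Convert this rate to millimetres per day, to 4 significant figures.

554.7 mm/day

0.91 in/hour × 25.4 mm/in × 24 hour/day = 554.7 mm/day.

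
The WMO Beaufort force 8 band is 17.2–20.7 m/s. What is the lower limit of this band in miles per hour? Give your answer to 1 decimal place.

38.5 mph

17.2–20.7 m/s × 2.237 = 38.5–46.3 mph.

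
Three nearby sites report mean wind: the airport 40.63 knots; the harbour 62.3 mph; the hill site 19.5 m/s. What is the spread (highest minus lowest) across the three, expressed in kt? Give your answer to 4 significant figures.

16.23 kt

the harbour: 62.3 mph = 54.1372 kt.
the hill site: 19.5 m/s = 37.9050 kt.
Spread: 54.1372 − 37.9050 = 16.23 kt.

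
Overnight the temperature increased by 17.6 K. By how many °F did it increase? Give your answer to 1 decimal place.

31.7 °F

For a temperature change the 32° offset cancels: Δ°F = 17.6 × 1.8 = 31.7 °F.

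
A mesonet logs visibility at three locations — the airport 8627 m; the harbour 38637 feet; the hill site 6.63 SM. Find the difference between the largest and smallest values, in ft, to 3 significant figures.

10300 ft

the airport: 8627 m = 28303.81 ft.
the hill site: 6.63 SM = 35006.40 ft.
Spread: 38637.00 − 28303.81 = 10300 ft.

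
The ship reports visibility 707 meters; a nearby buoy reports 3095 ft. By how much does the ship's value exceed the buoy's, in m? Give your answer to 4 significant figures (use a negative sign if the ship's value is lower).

-236.4 m

the buoy: 3095 ft = 943.356 m.
Difference: 707.000 − 943.356 = -236.4 m.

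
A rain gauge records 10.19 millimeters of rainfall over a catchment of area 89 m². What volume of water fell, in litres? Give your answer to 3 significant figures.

1 mm over 1 m² is 1 L, so volume = 10.19 × 89 = 906.91 L ≈ 907 L.

907 litres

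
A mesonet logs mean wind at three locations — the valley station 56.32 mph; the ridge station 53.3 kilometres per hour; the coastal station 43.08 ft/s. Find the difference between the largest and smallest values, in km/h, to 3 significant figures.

43.4 km/h

the valley station: 56.32 mph = 90.638 km/h.
the coastal station: 43.08 ft/s = 47.271 km/h.
Spread: 90.638 − 47.271 = 43.4 km/h.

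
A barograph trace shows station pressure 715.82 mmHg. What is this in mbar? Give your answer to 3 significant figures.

1 mmHg = 1.33322 mb, so 715.82 × 1.33322 = 954 mb.

954 mb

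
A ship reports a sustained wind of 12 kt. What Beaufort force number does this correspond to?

Beaufort force 4

12 kt lies in the Beaufort 4 band (moderate breeze, 11–16 kt).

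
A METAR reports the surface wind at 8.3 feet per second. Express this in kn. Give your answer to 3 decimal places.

1 ft/s = 0.592484 kt, so 8.3 × 0.592484 = 4.918 kt.

4.918 kt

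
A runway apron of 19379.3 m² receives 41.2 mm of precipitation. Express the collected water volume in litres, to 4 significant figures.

1 mm over 1 m² is 1 L, so volume = 41.2 × 19379.3 = 798427.16 L ≈ 798400 L.

798400 litres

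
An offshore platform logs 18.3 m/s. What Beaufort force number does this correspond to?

Beaufort force 8

18.3 m/s lies in the Beaufort 8 band (gale, 17.2–20.7 m/s).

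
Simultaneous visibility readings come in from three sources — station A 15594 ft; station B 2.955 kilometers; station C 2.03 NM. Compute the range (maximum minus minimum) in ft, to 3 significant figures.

station B: 2.955 km = 9694.88 ft.
station C: 2.03 nmi = 12334.51 ft.
Spread: 15594.00 − 9694.88 = 5900 ft.

5900 ft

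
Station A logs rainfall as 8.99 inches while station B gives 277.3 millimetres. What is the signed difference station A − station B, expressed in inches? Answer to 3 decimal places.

station B: 277.3 mm = 10.91732 in.
Difference: 8.99000 − 10.91732 = -1.927 in.

-1.927 in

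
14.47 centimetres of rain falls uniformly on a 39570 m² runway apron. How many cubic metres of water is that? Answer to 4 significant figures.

5726 cubic metres

Depth: 14.47 cm × 10 = 144.7 mm.
1 mm over 1 m² is 1 L, so volume = 144.7 × 39570 = 5725779 L = 5726 m³.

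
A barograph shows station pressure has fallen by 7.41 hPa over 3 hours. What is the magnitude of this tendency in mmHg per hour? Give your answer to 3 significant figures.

1.85 mmHg per hour

7.41 hPa / 3 h × 0.750062 mmHg/hPa = 1.85 mmHg/h.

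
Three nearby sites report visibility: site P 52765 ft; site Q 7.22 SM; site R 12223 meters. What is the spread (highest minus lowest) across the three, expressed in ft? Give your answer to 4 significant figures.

14640 ft

site Q: 7.22 SM = 38121.60 ft.
site R: 12223 m = 40101.71 ft.
Spread: 52765.00 − 38121.60 = 14640 ft.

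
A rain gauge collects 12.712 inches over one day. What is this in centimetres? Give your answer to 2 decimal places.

32.29 cm

1 in = 2.54 cm, so 12.712 × 2.54 = 32.29 cm.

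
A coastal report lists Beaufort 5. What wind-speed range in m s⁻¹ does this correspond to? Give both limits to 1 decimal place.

Beaufort 5 (fresh breeze) spans 8.0–10.7 m/s.

8.0 to 10.7 m/s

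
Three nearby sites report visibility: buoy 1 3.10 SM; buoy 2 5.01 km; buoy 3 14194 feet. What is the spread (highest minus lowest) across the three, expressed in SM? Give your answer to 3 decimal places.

buoy 2: 5.01 km = 3.11307 SM.
buoy 3: 14194 ft = 2.68826 SM.
Spread: 3.11307 − 2.68826 = 0.425 SM.

0.425 SM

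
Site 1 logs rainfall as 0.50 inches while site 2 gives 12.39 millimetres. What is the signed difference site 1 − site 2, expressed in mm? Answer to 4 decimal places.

site 1: 0.50 in = 12.700000 mm.
Difference: 12.700000 − 12.390000 = 0.3100 mm.

0.3100 mm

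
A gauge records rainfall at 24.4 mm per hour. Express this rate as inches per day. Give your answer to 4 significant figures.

24.4 mm/hour × 0.0393701 in/mm × 24 hour/day = 23.06 in/day.

23.06 in/day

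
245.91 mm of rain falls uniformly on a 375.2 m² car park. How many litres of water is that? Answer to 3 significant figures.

1 mm over 1 m² is 1 L, so volume = 245.91 × 375.2 = 92265.432 L ≈ 92300 L.

92300 litres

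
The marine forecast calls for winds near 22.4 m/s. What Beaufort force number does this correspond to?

22.4 m/s lies in the Beaufort 9 band (strong gale, 20.8–24.4 m/s).

Beaufort force 9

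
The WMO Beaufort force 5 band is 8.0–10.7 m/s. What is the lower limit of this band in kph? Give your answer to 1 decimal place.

28.8 km/h

8.0–10.7 m/s × 3.6 = 28.8–38.5 km/h.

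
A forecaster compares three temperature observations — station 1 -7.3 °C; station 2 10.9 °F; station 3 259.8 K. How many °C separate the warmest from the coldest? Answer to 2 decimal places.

6.05 °C

station 2: 10.9 °F = -11.722 °C.
station 3: 259.8 K = -13.350 °C.
Spread: (-7.300) − (-13.350) = 6.050 °C.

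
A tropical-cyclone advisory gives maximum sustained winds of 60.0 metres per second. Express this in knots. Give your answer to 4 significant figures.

116.6 kt

1 m/s = 1.94384 kt, so 60.0 × 1.94384 = 116.6 kt.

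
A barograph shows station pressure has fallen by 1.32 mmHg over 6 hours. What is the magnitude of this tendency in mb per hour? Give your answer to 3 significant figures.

0.293 mb per hour

1.32 mmHg / 6 h × 1.33322 mb/mmHg = 0.293 mb/h.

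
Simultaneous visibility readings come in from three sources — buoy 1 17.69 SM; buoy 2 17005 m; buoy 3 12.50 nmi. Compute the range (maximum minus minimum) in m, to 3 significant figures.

11500 m

buoy 1: 17.69 SM = 28469.30 m.
buoy 3: 12.50 nmi = 23150.00 m.
Spread: 28469.30 − 17005.00 = 11500 m.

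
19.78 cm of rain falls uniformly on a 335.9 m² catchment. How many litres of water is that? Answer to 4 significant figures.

66440 litres

Depth: 19.78 cm × 10 = 197.8 mm.
1 mm over 1 m² is 1 L, so volume = 197.8 × 335.9 = 66441.02 L ≈ 66440 L.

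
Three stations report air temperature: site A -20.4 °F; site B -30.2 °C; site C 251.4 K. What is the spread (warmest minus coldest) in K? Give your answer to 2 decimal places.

8.45 K

site A: -20.4 °F = -29.111 °C.
site C: 251.4 K = -21.750 °C.
Spread: (-21.750) − (-30.200) = 8.450 °C.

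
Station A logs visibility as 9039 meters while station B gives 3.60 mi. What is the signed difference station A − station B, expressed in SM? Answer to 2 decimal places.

2.02 SM

station A: 9039 m = 5.6166 SM.
Difference: 5.6166 − 3.6000 = 2.02 SM.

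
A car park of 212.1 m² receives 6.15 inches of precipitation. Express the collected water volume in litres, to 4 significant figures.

33130 litres

Depth: 6.15 in × 25.4 = 156.21 mm.
1 mm over 1 m² is 1 L, so volume = 156.21 × 212.1 = 33132.141 L ≈ 33130 L.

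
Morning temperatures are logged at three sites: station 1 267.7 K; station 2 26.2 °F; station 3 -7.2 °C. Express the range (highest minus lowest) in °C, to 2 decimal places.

station 1: 267.7 K = -5.450 °C.
station 2: 26.2 °F = -3.222 °C.
Spread: (-3.222) − (-7.200) = 3.978 °C.

3.98 °C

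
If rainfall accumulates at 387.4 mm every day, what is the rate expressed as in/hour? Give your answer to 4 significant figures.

387.4 mm/day × 0.0393701 in/mm × 0.0416667 day/hour = 0.6355 in/hour.

0.6355 in/hour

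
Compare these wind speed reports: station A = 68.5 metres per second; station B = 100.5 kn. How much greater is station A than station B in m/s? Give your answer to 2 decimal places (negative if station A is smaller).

16.80 m/s

station B: 100.5 kt = 51.7017 m/s.
Difference: 68.5000 − 51.7017 = 16.80 m/s.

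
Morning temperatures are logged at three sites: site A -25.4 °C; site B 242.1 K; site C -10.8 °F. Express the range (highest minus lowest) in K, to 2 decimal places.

site B: 242.1 K = -31.050 °C.
site C: -10.8 °F = -23.778 °C.
Spread: (-23.778) − (-31.050) = 7.272 °C.

7.27 K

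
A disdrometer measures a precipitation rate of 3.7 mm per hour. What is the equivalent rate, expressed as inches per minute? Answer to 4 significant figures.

0.002428 in/minute

3.7 mm/hour × 0.0393701 in/mm × 0.0166667 hour/minute = 0.002428 in/minute.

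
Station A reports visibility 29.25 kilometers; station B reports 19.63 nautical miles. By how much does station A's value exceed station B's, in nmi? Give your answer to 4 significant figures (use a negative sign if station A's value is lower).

-3.836 nmi

station A: 29.25 km = 15.79374 nmi.
Difference: 15.79374 − 19.63000 = -3.836 nmi.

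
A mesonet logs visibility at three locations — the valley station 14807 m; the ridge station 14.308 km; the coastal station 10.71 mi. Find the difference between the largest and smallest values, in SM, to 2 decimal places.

the valley station: 14807 m = 9.2006 SM.
the ridge station: 14.308 km = 8.8906 SM.
Spread: 10.7100 − 8.8906 = 1.82 SM.

1.82 SM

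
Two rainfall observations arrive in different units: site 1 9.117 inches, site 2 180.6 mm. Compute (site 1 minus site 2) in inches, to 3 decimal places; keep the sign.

2.007 in

site 2: 180.6 mm = 7.11024 in.
Difference: 9.11700 − 7.11024 = 2.007 in.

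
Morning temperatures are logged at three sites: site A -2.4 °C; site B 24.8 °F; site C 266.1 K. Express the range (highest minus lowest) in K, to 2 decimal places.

site B: 24.8 °F = -4.000 °C.
site C: 266.1 K = -7.050 °C.
Spread: (-2.400) − (-7.050) = 4.650 °C.

4.65 K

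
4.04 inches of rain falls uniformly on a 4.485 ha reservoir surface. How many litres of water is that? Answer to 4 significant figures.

Depth: 4.04 in × 25.4 = 102.616 mm.
Area: 4.485 ha = 44850 m².
1 mm over 1 m² is 1 L, so volume = 102.616 × 44850 = 4602327.6 L ≈ 4602000 L.

4602000 litres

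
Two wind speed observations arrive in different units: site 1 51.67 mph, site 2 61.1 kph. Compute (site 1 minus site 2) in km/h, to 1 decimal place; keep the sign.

site 1: 51.67 mph = 83.155 km/h.
Difference: 83.155 − 61.100 = 22.1 km/h.

22.1 km/h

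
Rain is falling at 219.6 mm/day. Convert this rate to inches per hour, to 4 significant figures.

219.6 mm/day × 0.0393701 in/mm × 0.0416667 day/hour = 0.3602 in/hour.

0.3602 in/hour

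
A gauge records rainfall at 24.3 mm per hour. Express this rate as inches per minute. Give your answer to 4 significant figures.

0.01594 in/minute

24.3 mm/hour × 0.0393701 in/mm × 0.0166667 hour/minute = 0.01594 in/minute.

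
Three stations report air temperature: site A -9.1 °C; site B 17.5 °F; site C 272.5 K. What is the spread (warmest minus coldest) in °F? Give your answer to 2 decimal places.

site B: 17.5 °F = -8.056 °C.
site C: 272.5 K = -0.650 °C.
Spread: (-0.650) − (-9.100) = 8.450 °C = 15.21 °F.

15.21 °F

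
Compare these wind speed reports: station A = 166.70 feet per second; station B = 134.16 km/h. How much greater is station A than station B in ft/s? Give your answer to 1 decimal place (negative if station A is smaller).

44.4 ft/s

station B: 134.16 km/h = 122.266 ft/s.
Difference: 166.700 − 122.266 = 44.4 ft/s.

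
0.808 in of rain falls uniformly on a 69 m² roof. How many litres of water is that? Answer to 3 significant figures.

Depth: 0.808 in × 25.4 = 20.5232 mm.
1 mm over 1 m² is 1 L, so volume = 20.5232 × 69 = 1416.1008 L ≈ 1420 L.

1420 litres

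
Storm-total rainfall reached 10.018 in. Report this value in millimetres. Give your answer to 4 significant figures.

1 in = 25.4 mm, so 10.018 × 25.4 = 254.5 mm.

254.5 mm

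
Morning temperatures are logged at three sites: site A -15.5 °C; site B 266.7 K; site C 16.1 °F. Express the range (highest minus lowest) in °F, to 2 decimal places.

site B: 266.7 K = -6.450 °C.
site C: 16.1 °F = -8.833 °C.
Spread: (-6.450) − (-15.500) = 9.050 °C = 16.29 °F.

16.29 °F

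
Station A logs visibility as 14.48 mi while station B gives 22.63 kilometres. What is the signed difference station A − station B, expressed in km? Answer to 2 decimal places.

station A: 14.48 SM = 23.3033 km.
Difference: 23.3033 − 22.6300 = 0.67 km.

0.67 km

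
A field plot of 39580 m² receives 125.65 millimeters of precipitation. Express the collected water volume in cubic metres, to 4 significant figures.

1 mm over 1 m² is 1 L, so volume = 125.65 × 39580 = 4973227 L = 4973 m³.

4973 cubic metres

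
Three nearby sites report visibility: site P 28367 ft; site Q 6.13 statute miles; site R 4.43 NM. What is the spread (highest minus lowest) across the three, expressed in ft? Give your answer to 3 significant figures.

5450 ft

site Q: 6.13 SM = 32366.40 ft.
site R: 4.43 nmi = 26917.19 ft.
Spread: 32366.40 − 26917.19 = 5450 ft.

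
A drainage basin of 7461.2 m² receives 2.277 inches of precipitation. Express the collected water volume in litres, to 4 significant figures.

Depth: 2.277 in × 25.4 = 57.8358 mm.
1 mm over 1 m² is 1 L, so volume = 57.8358 × 7461.2 = 431524.47 L ≈ 431500 L.

431500 litres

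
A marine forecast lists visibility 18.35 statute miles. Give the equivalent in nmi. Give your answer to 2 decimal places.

1 SM = 0.868976 nmi, so 18.35 × 0.868976 = 15.95 nmi.

15.95 nmi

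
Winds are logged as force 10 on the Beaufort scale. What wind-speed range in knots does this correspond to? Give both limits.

Beaufort 10 (storm) spans 48–55 knots.

48 to 55 kt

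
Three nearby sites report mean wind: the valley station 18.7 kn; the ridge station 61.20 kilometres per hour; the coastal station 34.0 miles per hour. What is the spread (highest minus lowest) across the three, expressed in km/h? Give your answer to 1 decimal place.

the valley station: 18.7 kt = 34.632 km/h.
the coastal station: 34.0 mph = 54.718 km/h.
Spread: 61.200 − 34.632 = 26.6 km/h.

26.6 km/h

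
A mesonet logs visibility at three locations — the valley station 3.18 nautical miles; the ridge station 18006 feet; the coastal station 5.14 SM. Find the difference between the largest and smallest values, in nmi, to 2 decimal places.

1.50 nmi

the ridge station: 18006 ft = 2.9634 nmi.
the coastal station: 5.14 SM = 4.4665 nmi.
Spread: 4.4665 − 2.9634 = 1.50 nmi.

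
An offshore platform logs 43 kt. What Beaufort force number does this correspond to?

Beaufort force 9

43 kt lies in the Beaufort 9 band (strong gale, 41–47 kt).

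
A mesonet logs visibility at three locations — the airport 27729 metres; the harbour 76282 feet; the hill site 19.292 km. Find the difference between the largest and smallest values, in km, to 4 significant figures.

8.437 km

the airport: 27729 m = 27.72900 km.
the harbour: 76282 ft = 23.25075 km.
Spread: 27.72900 − 19.29200 = 8.437 km.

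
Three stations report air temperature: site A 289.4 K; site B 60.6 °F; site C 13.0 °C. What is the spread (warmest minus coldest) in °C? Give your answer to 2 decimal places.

3.25 °C

site A: 289.4 K = 16.250 °C.
site B: 60.6 °F = 15.889 °C.
Spread: 16.250 − 13.000 = 3.250 °C.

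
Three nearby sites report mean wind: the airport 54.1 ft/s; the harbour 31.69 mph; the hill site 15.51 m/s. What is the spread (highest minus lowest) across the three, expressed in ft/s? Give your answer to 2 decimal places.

7.62 ft/s

the harbour: 31.69 mph = 46.4787 ft/s.
the hill site: 15.51 m/s = 50.8858 ft/s.
Spread: 54.1000 − 46.4787 = 7.62 ft/s.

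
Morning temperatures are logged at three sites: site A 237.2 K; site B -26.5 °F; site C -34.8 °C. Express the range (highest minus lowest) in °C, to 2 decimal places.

3.45 °C

site A: 237.2 K = -35.950 °C.
site B: -26.5 °F = -32.500 °C.
Spread: (-32.500) − (-35.950) = 3.450 °C.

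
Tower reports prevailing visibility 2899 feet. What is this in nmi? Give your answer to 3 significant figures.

0.477 nmi

1 ft = 0.000164579 nmi, so 2899 × 0.000164579 = 0.477 nmi.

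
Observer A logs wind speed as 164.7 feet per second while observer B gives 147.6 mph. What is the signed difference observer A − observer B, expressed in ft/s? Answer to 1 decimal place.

observer B: 147.6 mph = 216.480 ft/s.
Difference: 164.700 − 216.480 = -51.8 ft/s.

-51.8 ft/s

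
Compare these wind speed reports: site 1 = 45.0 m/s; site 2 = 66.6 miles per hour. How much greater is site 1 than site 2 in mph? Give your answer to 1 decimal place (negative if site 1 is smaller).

34.1 mph

site 1: 45.0 m/s = 100.662 mph.
Difference: 100.662 − 66.600 = 34.1 mph.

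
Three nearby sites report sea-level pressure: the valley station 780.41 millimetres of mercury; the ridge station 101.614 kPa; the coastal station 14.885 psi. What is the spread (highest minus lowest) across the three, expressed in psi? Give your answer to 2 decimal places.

0.35 psi

the valley station: 780.41 mmHg = 15.0906 psi.
the ridge station: 101.614 kPa = 14.7379 psi.
Spread: 15.0906 − 14.7379 = 0.35 psi.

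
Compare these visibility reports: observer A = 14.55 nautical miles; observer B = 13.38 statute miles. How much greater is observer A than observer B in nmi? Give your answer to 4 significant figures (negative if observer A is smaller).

2.923 nmi

observer B: 13.38 SM = 11.62690 nmi.
Difference: 14.55000 − 11.62690 = 2.923 nmi.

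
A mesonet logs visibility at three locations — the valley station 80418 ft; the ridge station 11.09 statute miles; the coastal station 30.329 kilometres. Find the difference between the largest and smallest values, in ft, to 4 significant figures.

the ridge station: 11.09 SM = 58555.20 ft.
the coastal station: 30.329 km = 99504.59 ft.
Spread: 99504.59 − 58555.20 = 40950 ft.

40950 ft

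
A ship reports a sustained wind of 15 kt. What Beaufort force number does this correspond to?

15 kt lies in the Beaufort 4 band (moderate breeze, 11–16 kt).

Beaufort force 4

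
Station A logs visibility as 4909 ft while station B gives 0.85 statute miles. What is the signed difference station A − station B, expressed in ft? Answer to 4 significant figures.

421.0 ft

station B: 0.85 SM = 4488.000 ft.
Difference: 4909.000 − 4488.000 = 421.0 ft.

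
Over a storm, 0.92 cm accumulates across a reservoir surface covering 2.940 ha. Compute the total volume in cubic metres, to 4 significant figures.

Depth: 0.92 cm × 10 = 9.2 mm.
Area: 2.940 ha = 29400 m².
1 mm over 1 m² is 1 L, so volume = 9.2 × 29400 = 270480 L = 270.5 m³.

270.5 cubic metres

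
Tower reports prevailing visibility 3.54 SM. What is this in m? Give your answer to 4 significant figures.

5697 m

1 SM = 1609.34 m, so 3.54 × 1609.34 = 5697 m.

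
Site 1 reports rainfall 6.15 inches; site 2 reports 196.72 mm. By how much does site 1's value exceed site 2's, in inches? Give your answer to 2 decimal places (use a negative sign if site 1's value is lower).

site 2: 196.72 mm = 7.7449 in.
Difference: 6.1500 − 7.7449 = -1.59 in.

-1.59 in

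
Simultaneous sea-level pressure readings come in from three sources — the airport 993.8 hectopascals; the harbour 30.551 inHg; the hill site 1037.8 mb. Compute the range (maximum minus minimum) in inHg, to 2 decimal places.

the airport: 993.8 hPa = 29.3469 inHg.
the hill site: 1037.8 mb = 30.6462 inHg.
Spread: 30.6462 − 29.3469 = 1.30 inHg.

1.30 inHg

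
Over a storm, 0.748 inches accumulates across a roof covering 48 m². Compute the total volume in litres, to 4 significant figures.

Depth: 0.748 in × 25.4 = 18.9992 mm.
1 mm over 1 m² is 1 L, so volume = 18.9992 × 48 = 911.9616 L ≈ 912.0 L.

912.0 litres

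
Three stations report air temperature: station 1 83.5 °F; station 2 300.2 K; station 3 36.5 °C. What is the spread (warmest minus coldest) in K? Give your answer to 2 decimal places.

9.45 K

station 1: 83.5 °F = 28.611 °C.
station 2: 300.2 K = 27.050 °C.
Spread: 36.500 − 27.050 = 9.450 °C.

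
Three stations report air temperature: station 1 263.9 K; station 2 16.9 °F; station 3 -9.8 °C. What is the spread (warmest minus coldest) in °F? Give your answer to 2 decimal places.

station 1: 263.9 K = -9.250 °C.
station 2: 16.9 °F = -8.389 °C.
Spread: (-8.389) − (-9.800) = 1.411 °C = 2.54 °F.

2.54 °F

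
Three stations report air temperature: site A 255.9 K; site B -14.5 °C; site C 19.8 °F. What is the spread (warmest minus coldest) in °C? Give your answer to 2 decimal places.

10.47 °C

site A: 255.9 K = -17.250 °C.
site C: 19.8 °F = -6.778 °C.
Spread: (-6.778) − (-17.250) = 10.472 °C.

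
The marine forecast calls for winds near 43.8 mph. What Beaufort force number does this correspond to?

Beaufort force 8

43.8 mph = 19.6 m/s, which is Beaufort 8 (gale, 17.2–20.7 m/s).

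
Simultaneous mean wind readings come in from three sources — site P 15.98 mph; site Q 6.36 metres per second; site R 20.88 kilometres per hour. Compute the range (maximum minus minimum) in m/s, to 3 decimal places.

1.344 m/s

site P: 15.98 mph = 7.14370 m/s.
site R: 20.88 km/h = 5.80000 m/s.
Spread: 7.14370 − 5.80000 = 1.344 m/s.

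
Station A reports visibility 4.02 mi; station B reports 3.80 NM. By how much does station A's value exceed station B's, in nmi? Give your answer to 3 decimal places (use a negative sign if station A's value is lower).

station A: 4.02 SM = 3.49328 nmi.
Difference: 3.49328 − 3.80000 = -0.307 nmi.

-0.307 nmi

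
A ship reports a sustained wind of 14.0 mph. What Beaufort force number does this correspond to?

14.0 mph = 6.3 m/s, which is Beaufort 4 (moderate breeze, 5.5–7.9 m/s).

Beaufort force 4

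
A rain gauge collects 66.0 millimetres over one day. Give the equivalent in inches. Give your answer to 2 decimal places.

1 mm = 0.0393701 in, so 66.0 × 0.0393701 = 2.60 in.

2.60 in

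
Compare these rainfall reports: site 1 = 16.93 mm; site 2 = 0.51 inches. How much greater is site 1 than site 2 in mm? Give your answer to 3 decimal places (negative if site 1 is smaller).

site 2: 0.51 in = 12.95400 mm.
Difference: 16.93000 − 12.95400 = 3.976 mm.

3.976 mm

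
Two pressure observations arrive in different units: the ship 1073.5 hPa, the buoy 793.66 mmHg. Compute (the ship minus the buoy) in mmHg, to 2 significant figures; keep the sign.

the ship: 1073.5 hPa = 805.19 mmHg.
Difference: 805.19 − 793.66 = 12 mmHg.

12 mmHg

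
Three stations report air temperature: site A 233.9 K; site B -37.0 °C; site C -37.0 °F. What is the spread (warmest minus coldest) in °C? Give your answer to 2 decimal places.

2.25 °C

site A: 233.9 K = -39.250 °C.
site C: -37.0 °F = -38.333 °C.
Spread: (-37.000) − (-39.250) = 2.250 °C.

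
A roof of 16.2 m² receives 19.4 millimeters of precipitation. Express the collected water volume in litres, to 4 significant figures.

1 mm over 1 m² is 1 L, so volume = 19.4 × 16.2 = 314.28 L ≈ 314.3 L.

314.3 litres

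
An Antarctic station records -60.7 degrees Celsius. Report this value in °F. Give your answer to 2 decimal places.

°F = °C × 9/5 + 32 = -60.7 × 1.8 + 32 = -77.26 °F.

-77.26 °F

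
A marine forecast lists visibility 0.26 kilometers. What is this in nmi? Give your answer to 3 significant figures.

1 km = 0.539957 nmi, so 0.26 × 0.539957 = 0.140 nmi.

0.140 nmi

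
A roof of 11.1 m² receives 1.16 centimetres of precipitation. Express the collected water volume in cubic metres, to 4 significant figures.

0.1288 cubic metres

Depth: 1.16 cm × 10 = 11.6 mm.
1 mm over 1 m² is 1 L, so volume = 11.6 × 11.1 = 128.76 L = 0.1288 m³.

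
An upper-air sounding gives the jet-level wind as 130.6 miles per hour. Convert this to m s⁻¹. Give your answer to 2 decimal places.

1 mph = 0.44704 m/s, so 130.6 × 0.44704 = 58.38 m/s.

58.38 m/s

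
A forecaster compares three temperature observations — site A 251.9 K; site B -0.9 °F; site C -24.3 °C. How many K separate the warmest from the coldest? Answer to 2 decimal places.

6.02 K

site A: 251.9 K = -21.250 °C.
site B: -0.9 °F = -18.278 °C.
Spread: (-18.278) − (-24.300) = 6.022 °C.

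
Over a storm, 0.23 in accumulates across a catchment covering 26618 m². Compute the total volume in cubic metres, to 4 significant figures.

155.5 cubic metres

Depth: 0.23 in × 25.4 = 5.842 mm.
1 mm over 1 m² is 1 L, so volume = 5.842 × 26618 = 155502.36 L = 155.5 m³.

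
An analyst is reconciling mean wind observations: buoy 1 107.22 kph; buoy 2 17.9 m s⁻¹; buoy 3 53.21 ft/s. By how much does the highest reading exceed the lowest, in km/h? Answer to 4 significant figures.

buoy 2: 17.9 m/s = 64.4400 km/h.
buoy 3: 53.21 ft/s = 58.3863 km/h.
Spread: 107.2200 − 58.3863 = 48.83 km/h.

48.83 km/h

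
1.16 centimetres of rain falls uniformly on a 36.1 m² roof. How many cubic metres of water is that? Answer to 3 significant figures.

Depth: 1.16 cm × 10 = 11.6 mm.
1 mm over 1 m² is 1 L, so volume = 11.6 × 36.1 = 418.76 L = 0.419 m³.

0.419 cubic metres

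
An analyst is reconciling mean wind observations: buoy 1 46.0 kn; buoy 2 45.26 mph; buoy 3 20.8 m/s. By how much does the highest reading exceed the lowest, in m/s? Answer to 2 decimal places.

3.43 m/s

buoy 1: 46.0 kt = 23.6644 m/s.
buoy 2: 45.26 mph = 20.2330 m/s.
Spread: 23.6644 − 20.2330 = 3.43 m/s.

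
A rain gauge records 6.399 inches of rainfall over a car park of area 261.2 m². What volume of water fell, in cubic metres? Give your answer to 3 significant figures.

42.5 cubic metres

Depth: 6.399 in × 25.4 = 162.5346 mm.
1 mm over 1 m² is 1 L, so volume = 162.5346 × 261.2 = 42454.038 L = 42.5 m³.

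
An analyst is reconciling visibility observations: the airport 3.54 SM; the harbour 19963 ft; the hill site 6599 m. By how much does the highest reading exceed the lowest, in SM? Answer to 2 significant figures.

0.56 SM

the harbour: 19963 ft = 3.7809 SM.
the hill site: 6599 m = 4.1004 SM.
Spread: 4.1004 − 3.5400 = 0.56 SM.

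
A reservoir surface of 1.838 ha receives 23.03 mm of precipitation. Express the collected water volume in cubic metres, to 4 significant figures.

423.3 cubic metres

Area: 1.838 ha = 18380 m².
1 mm over 1 m² is 1 L, so volume = 23.03 × 18380 = 423291.4 L = 423.3 m³.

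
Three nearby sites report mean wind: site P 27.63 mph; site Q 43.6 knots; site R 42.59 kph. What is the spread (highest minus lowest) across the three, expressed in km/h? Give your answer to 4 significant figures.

site P: 27.63 mph = 44.4662 km/h.
site Q: 43.6 kt = 80.7472 km/h.
Spread: 80.7472 − 42.5900 = 38.16 km/h.

38.16 km/h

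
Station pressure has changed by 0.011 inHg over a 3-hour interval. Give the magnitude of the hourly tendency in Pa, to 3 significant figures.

0.011 inHg / 3 h × 3386.39 Pa/inHg = 12.4 Pa/h.

12.4 Pa per hour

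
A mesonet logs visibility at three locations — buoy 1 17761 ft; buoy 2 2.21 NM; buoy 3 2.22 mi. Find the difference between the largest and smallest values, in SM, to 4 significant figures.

buoy 1: 17761 ft = 3.36383 SM.
buoy 2: 2.21 nmi = 2.54322 SM.
Spread: 3.36383 − 2.22000 = 1.144 SM.

1.144 SM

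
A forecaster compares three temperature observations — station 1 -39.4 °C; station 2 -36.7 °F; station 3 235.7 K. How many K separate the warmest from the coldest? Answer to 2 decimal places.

station 2: -36.7 °F = -38.167 °C.
station 3: 235.7 K = -37.450 °C.
Spread: (-37.450) − (-39.400) = 1.950 °C.

1.95 K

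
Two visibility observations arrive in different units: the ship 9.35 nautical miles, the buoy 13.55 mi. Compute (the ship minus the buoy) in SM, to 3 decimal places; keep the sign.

-2.790 SM

the ship: 9.35 nmi = 10.75979 SM.
Difference: 10.75979 − 13.55000 = -2.790 SM.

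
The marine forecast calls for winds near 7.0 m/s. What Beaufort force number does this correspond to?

7.0 m/s lies in the Beaufort 4 band (moderate breeze, 5.5–7.9 m/s).

Beaufort force 4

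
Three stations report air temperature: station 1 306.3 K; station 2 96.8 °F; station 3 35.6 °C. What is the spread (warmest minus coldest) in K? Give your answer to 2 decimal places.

2.85 K

station 1: 306.3 K = 33.150 °C.
station 2: 96.8 °F = 36.000 °C.
Spread: 36.000 − 33.150 = 2.850 °C.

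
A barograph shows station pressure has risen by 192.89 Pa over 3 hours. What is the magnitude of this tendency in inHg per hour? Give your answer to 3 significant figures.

192.89 Pa / 3 h × 0.0002953 inHg/Pa = 0.0190 inHg/h.

0.0190 inHg per hour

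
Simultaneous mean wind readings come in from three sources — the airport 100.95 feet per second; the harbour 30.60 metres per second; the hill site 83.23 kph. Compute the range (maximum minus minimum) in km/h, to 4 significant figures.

the airport: 100.95 ft/s = 110.7704 km/h.
the harbour: 30.60 m/s = 110.1600 km/h.
Spread: 110.7704 − 83.2300 = 27.54 km/h.

27.54 km/h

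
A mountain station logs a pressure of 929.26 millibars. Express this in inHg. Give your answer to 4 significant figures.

1 mb = 0.02953 inHg, so 929.26 × 0.02953 = 27.44 inHg.

27.44 inHg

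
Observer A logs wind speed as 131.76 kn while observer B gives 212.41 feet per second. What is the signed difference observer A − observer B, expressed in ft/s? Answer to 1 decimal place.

10.0 ft/s

observer A: 131.76 kt = 222.386 ft/s.
Difference: 222.386 − 212.410 = 10.0 ft/s.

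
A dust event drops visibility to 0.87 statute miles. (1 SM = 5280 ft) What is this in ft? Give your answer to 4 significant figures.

1 SM = 5280 ft, so 0.87 × 5280 = 4594 ft.

4594 ft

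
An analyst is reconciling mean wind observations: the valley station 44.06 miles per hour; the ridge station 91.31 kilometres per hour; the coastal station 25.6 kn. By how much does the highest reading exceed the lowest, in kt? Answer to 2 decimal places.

23.70 kt

the valley station: 44.06 mph = 38.2871 kt.
the ridge station: 91.31 km/h = 49.3035 kt.
Spread: 49.3035 − 25.6000 = 23.70 kt.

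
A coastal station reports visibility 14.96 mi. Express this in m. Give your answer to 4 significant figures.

1 SM = 1609.34 m, so 14.96 × 1609.34 = 24080 m.

24080 m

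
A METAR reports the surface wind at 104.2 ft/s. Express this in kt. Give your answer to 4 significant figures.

1 ft/s = 0.592484 kt, so 104.2 × 0.592484 = 61.74 kt.

61.74 kt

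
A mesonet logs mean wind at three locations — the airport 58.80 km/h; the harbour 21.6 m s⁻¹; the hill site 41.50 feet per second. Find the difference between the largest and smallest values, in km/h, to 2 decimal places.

the harbour: 21.6 m/s = 77.7600 km/h.
the hill site: 41.50 ft/s = 45.5371 km/h.
Spread: 77.7600 − 45.5371 = 32.22 km/h.

32.22 km/h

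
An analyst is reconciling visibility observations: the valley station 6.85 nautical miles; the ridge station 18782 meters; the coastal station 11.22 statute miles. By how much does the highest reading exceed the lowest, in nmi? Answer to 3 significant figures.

3.29 nmi

the ridge station: 18782 m = 10.1415 nmi.
the coastal station: 11.22 SM = 9.7499 nmi.
Spread: 10.1415 − 6.8500 = 3.29 nmi.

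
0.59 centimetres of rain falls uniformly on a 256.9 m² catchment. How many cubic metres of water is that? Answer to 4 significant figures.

Depth: 0.59 cm × 10 = 5.9 mm.
1 mm over 1 m² is 1 L, so volume = 5.9 × 256.9 = 1515.71 L = 1.516 m³.

1.516 cubic metres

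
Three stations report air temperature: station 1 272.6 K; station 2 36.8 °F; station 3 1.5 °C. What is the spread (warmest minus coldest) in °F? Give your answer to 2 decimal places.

5.79 °F

station 1: 272.6 K = -0.550 °C.
station 2: 36.8 °F = 2.667 °C.
Spread: 2.667 − (-0.550) = 3.217 °C = 5.79 °F.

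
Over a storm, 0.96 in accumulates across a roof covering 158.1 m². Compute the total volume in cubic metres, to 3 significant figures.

Depth: 0.96 in × 25.4 = 24.384 mm.
1 mm over 1 m² is 1 L, so volume = 24.384 × 158.1 = 3855.1104 L = 3.86 m³.

3.86 cubic metres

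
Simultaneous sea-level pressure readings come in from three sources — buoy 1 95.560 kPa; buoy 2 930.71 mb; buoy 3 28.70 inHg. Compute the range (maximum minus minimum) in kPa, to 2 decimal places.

buoy 2: 930.71 mb = 93.0710 kPa.
buoy 3: 28.70 inHg = 97.1894 kPa.
Spread: 97.1894 − 93.0710 = 4.12 kPa.

4.12 kPa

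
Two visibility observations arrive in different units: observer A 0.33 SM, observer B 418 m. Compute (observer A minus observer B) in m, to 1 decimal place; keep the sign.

observer A: 0.33 SM = 531.084 m.
Difference: 531.084 − 418.000 = 113.1 m.

113.1 m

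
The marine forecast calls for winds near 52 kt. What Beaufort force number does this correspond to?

Beaufort force 10

52 kt lies in the Beaufort 10 band (storm, 48–55 kt).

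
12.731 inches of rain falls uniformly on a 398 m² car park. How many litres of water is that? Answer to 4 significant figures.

128700 litres

Depth: 12.731 in × 25.4 = 323.3674 mm.
1 mm over 1 m² is 1 L, so volume = 323.3674 × 398 = 128700.23 L ≈ 128700 L.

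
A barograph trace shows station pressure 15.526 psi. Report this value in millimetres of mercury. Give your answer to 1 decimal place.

1 psi = 51.7149 mmHg, so 15.526 × 51.7149 = 802.9 mmHg.

802.9 mmHg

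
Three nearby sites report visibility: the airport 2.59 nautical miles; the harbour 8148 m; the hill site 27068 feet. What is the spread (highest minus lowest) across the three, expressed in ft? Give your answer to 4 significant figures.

11330 ft

the airport: 2.59 nmi = 15737.14 ft.
the harbour: 8148 m = 26732.28 ft.
Spread: 27068.00 − 15737.14 = 11330 ft.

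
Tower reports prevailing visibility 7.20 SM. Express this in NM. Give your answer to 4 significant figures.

6.257 nmi

1 SM = 0.868976 nmi, so 7.20 × 0.868976 = 6.257 nmi.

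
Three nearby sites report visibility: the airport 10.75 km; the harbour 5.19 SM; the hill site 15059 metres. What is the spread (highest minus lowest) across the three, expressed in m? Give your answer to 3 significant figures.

6710 m

the airport: 10.75 km = 10750.00 m.
the harbour: 5.19 SM = 8352.50 m.
Spread: 15059.00 − 8352.50 = 6710 m.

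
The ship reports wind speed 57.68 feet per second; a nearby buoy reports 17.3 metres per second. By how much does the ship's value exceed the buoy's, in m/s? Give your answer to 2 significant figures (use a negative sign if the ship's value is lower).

the ship: 57.68 ft/s = 17.5809 m/s.
Difference: 17.5809 − 17.3000 = 0.28 m/s.

0.28 m/s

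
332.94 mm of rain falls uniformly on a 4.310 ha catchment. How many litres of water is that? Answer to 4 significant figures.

14350000 litres

Area: 4.310 ha = 43100 m².
1 mm over 1 m² is 1 L, so volume = 332.94 × 43100 = 14349714 L ≈ 14350000 L.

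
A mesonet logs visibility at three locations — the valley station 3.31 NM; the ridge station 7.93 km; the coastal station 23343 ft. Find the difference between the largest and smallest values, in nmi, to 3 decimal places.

the ridge station: 7.93 km = 4.28186 nmi.
the coastal station: 23343 ft = 3.84176 nmi.
Spread: 4.28186 − 3.31000 = 0.972 nmi.

0.972 nmi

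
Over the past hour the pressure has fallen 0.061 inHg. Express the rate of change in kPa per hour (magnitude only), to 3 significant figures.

0.207 kPa per hour

0.061 inHg / 1 h × 3.38639 kPa/inHg = 0.207 kPa/h.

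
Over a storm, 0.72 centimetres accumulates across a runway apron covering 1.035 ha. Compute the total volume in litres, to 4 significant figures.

Depth: 0.72 cm × 10 = 7.2 mm.
Area: 1.035 ha = 10350 m².
1 mm over 1 m² is 1 L, so volume = 7.2 × 10350 = 74520 L.

74520 litres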